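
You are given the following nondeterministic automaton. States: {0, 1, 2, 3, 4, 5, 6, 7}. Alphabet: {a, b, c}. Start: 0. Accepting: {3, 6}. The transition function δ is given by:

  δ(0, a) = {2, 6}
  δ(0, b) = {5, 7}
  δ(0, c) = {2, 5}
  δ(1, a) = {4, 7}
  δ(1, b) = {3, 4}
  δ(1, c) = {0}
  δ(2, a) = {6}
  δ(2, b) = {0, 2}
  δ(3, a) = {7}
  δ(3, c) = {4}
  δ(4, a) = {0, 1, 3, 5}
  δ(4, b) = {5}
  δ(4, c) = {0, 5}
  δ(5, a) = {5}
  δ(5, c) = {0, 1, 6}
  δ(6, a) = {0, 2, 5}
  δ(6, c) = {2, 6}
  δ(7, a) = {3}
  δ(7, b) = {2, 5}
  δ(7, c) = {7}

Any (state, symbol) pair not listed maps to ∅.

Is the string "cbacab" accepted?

No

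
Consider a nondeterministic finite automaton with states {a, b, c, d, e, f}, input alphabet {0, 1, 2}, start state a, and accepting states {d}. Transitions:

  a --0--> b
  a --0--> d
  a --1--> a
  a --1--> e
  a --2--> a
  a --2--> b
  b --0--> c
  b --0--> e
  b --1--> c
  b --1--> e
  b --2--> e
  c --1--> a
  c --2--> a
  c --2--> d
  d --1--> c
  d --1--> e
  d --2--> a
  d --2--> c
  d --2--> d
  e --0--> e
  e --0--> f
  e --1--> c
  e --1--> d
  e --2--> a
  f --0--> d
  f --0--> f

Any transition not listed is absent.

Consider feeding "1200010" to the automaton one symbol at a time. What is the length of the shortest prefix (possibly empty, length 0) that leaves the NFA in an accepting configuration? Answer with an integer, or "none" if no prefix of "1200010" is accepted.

3

Start in {a}.
Read '1': {a} → {a, e}.
Read '2': {a, e} → {a, b}.
Read '0': {a, b} → {b, c, d, e}.
None of the earlier sets intersect F, but {b, c, d, e} does.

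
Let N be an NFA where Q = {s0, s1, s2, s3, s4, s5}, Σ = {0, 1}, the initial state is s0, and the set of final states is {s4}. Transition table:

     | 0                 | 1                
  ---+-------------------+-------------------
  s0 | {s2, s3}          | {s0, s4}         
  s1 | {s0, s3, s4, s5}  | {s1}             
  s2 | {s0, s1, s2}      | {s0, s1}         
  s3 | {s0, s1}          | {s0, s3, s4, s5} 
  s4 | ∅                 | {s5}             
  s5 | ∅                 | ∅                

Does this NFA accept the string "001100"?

No

Start in {s0}.
Read '0': {s0} → {s2, s3}.
Read '0': {s2, s3} → {s0, s1, s2}.
Read '1': {s0, s1, s2} → {s0, s1, s4}.
Read '1': {s0, s1, s4} → {s0, s1, s4, s5}.
Read '0': {s0, s1, s4, s5} → {s0, s2, s3, s4, s5}.
Read '0': {s0, s2, s3, s4, s5} → {s0, s1, s2, s3}.
The final set {s0, s1, s2, s3} contains no accepting state.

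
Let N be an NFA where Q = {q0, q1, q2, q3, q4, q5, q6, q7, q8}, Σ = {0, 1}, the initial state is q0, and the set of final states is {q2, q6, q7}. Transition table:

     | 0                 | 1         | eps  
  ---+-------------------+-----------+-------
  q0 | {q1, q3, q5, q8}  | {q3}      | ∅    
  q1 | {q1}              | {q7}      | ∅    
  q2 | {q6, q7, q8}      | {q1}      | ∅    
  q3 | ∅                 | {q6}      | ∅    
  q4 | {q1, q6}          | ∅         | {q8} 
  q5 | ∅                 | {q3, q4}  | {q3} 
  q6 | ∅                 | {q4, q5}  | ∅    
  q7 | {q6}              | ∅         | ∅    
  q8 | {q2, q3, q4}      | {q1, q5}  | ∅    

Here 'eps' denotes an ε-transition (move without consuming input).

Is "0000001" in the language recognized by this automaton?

Start in {q0}.
Read '0': q0→{q1, q3, q5, q8}; now {q1, q3, q5, q8}.
Read '0': q1→{q1}, q3→∅, q5→∅, q8→{q2, q3, q4}; union {q1, q2, q3, q4}; ε-closure = {q1, q2, q3, q4, q8}.
Read '0': q1→{q1}, q2→{q6, q7, q8}, q3→∅, q4→{q1, q6}, q8→{q2, q3, q4}; now {q1, q2, q3, q4, q6, q7, q8}.
Read '0': q1→{q1}, q2→{q6, q7, q8}, q3→∅, q4→{q1, q6}, q6→∅, q7→{q6}, q8→{q2, q3, q4}; now {q1, q2, q3, q4, q6, q7, q8}.
Read '0': q1→{q1}, q2→{q6, q7, q8}, q3→∅, q4→{q1, q6}, q6→∅, q7→{q6}, q8→{q2, q3, q4}; now {q1, q2, q3, q4, q6, q7, q8}.
Read '0': q1→{q1}, q2→{q6, q7, q8}, q3→∅, q4→{q1, q6}, q6→∅, q7→{q6}, q8→{q2, q3, q4}; now {q1, q2, q3, q4, q6, q7, q8}.
Read '1': q1→{q7}, q2→{q1}, q3→{q6}, q4→∅, q6→{q4, q5}, q7→∅, q8→{q1, q5}; union {q1, q4, q5, q6, q7}; ε-closure = {q1, q3, q4, q5, q6, q7, q8}.
The final set {q1, q3, q4, q5, q6, q7, q8} contains the accepting states q6, q7.

Yes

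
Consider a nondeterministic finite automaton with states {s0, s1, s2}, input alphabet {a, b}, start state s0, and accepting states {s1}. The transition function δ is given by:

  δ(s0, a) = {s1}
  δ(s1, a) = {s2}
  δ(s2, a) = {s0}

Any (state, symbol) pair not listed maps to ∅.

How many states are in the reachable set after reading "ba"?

0

Start in {s0}.
Read 'b': {s0} → ∅.
The set is empty and remains empty for the remaining 1 symbol.
That set has 0 states.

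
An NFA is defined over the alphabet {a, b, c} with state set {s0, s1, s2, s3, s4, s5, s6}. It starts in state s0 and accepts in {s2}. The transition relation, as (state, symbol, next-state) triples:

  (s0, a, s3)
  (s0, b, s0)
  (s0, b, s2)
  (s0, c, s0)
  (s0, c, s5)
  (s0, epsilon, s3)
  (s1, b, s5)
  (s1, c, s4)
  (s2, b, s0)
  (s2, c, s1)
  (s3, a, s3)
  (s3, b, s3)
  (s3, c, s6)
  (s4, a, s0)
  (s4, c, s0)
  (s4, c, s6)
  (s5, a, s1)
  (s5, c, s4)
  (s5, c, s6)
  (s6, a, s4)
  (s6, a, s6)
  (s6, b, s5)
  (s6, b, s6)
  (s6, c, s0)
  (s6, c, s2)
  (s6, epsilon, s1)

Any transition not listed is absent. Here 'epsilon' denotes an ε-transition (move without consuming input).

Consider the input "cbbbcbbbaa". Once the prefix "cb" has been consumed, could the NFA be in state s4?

Start: ε-closure({s0}) = {s0, s3}.
Read 'c': s0→{s0, s5}, s3→{s6}; union {s0, s5, s6}; ε-closure = {s0, s1, s3, s5, s6}.
Read 'b': s0→{s0, s2}, s1→{s5}, s3→{s3}, s5→∅, s6→{s5, s6}; union {s0, s2, s3, s5, s6}; ε-closure = {s0, s1, s2, s3, s5, s6}.
State s4 is not in {s0, s1, s2, s3, s5, s6}.

No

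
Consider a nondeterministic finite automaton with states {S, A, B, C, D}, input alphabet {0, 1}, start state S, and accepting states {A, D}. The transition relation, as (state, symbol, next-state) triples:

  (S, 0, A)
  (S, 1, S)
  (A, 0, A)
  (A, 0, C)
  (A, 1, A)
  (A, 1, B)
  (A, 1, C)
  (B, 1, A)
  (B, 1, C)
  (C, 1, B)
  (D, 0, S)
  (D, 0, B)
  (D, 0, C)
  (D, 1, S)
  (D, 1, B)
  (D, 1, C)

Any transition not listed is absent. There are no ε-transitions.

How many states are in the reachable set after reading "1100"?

Start in {S}.
Read '1': S→{S}; now {S}.
Read '1': S→{S}; now {S}.
Read '0': S→{A}; now {A}.
Read '0': A→{A, C}; now {A, C}.
That set has 2 states.

2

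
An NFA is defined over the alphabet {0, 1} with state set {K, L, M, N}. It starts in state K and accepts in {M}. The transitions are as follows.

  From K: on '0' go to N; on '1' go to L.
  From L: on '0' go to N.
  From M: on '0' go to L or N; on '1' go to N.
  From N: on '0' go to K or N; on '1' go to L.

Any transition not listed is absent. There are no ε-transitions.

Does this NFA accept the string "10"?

Start in {K}.
Read '1': K→{L}; now {L}.
Read '0': L→{N}; now {N}.
The final set {N} contains no accepting state.

No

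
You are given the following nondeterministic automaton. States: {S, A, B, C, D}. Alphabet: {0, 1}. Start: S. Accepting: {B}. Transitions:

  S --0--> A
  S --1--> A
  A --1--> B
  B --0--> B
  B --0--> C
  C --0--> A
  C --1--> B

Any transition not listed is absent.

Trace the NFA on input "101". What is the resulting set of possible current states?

Start in {S}.
Read '1': {S} → {A}.
Read '0': {A} → ∅.
The set is empty and remains empty for the remaining 1 symbol.

∅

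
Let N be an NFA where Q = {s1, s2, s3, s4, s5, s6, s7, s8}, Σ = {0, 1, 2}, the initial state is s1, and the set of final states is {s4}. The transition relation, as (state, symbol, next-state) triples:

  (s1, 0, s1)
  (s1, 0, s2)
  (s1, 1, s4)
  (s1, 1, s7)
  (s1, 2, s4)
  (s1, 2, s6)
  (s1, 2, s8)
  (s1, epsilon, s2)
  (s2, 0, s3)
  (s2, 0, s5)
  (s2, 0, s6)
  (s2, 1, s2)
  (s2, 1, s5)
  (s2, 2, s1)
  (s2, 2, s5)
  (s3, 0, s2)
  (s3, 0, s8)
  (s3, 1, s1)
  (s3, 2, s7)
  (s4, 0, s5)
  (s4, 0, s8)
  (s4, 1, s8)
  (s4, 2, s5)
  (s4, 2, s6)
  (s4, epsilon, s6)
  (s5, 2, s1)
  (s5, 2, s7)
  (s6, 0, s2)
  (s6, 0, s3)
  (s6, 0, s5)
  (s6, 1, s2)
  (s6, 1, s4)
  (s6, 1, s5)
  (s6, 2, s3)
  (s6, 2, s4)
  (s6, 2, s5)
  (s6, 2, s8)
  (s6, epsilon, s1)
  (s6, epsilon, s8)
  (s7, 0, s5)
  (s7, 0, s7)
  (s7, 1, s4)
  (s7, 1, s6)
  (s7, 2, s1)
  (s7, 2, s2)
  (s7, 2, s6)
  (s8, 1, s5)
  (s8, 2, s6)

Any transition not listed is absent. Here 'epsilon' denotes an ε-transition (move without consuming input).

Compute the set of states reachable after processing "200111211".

Start: ε-closure({s1}) = {s1, s2}.
Read '2': {s1, s2} → {s1, s2, s4, s5, s6, s8}.
Read '0': {s1, s2, s4, s5, s6, s8} → {s1, s2, s3, s5, s6, s8}.
Read '0': {s1, s2, s3, s5, s6, s8} → {s1, s2, s3, s5, s6, s8}.
Read '1': {s1, s2, s3, s5, s6, s8} → {s1, s2, s4, s5, s6, s7, s8}.
Read '1': {s1, s2, s4, s5, s6, s7, s8} → {s1, s2, s4, s5, s6, s7, s8}.
Read '1': {s1, s2, s4, s5, s6, s7, s8} → {s1, s2, s4, s5, s6, s7, s8}.
Read '2': {s1, s2, s4, s5, s6, s7, s8} → {s1, s2, s3, s4, s5, s6, s7, s8}.
Read '1': {s1, s2, s3, s4, s5, s6, s7, s8} → {s1, s2, s4, s5, s6, s7, s8}.
Read '1': {s1, s2, s4, s5, s6, s7, s8} → {s1, s2, s4, s5, s6, s7, s8}.

{s1, s2, s4, s5, s6, s7, s8}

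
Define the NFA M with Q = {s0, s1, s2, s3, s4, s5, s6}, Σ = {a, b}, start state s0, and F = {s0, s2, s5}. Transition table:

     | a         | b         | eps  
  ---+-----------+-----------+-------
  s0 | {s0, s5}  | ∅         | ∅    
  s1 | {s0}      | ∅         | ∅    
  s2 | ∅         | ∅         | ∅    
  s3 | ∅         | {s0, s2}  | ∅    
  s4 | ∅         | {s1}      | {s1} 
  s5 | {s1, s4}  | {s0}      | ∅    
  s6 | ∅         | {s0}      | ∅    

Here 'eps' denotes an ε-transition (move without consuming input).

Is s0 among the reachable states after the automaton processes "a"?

Yes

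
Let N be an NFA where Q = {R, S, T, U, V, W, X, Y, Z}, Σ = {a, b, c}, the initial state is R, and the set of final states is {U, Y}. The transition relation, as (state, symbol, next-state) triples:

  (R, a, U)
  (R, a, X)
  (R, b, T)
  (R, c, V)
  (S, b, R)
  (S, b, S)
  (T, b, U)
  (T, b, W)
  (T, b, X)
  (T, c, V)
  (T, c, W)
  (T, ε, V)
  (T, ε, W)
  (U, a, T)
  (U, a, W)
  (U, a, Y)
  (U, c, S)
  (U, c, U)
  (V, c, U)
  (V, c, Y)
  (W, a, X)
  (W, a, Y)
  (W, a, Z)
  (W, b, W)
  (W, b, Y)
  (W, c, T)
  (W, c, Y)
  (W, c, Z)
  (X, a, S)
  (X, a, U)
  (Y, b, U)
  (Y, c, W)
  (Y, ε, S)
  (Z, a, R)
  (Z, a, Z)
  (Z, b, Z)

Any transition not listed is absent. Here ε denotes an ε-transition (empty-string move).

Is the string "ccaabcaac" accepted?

No

Start in {R}.
Read 'c': {R} → {V}.
Read 'c': {V} → {S, U, Y}.
Read 'a': {S, U, Y} → {S, T, V, W, Y}.
Read 'a': {S, T, V, W, Y} → {S, X, Y, Z}.
Read 'b': {S, X, Y, Z} → {R, S, U, Z}.
Read 'c': {R, S, U, Z} → {S, U, V}.
Read 'a': {S, U, V} → {S, T, V, W, Y}.
Read 'a': {S, T, V, W, Y} → {S, X, Y, Z}.
Read 'c': {S, X, Y, Z} → {W}.
The final set {W} contains no accepting state.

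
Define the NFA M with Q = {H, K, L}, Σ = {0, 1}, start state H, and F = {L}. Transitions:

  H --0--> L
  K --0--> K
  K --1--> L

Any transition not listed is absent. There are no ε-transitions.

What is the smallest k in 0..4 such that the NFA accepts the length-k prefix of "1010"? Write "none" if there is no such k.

Start in {H}.
Read '1': {H} → ∅.
The set is empty and remains empty for the remaining 3 symbols.
No reachable set along the way intersects F.

none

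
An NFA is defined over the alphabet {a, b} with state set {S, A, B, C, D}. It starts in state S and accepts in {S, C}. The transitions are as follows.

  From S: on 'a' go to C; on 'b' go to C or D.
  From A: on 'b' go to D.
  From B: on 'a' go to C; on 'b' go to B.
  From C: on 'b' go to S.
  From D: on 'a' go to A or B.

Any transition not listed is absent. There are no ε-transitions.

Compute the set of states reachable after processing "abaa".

∅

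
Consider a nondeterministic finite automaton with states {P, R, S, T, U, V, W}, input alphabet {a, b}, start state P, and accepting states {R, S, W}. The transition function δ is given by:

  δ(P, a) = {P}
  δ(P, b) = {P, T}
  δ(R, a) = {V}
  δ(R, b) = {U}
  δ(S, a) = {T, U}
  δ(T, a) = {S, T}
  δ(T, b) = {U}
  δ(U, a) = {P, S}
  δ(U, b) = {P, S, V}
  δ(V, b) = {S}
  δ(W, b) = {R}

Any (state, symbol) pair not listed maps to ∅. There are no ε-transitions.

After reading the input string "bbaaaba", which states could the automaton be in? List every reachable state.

Start in {P}.
Read 'b': {P} → {P, T}.
Read 'b': {P, T} → {P, T, U}.
Read 'a': {P, T, U} → {P, S, T}.
Read 'a': {P, S, T} → {P, S, T, U}.
Read 'a': {P, S, T, U} → {P, S, T, U}.
Read 'b': {P, S, T, U} → {P, S, T, U, V}.
Read 'a': {P, S, T, U, V} → {P, S, T, U}.

{P, S, T, U}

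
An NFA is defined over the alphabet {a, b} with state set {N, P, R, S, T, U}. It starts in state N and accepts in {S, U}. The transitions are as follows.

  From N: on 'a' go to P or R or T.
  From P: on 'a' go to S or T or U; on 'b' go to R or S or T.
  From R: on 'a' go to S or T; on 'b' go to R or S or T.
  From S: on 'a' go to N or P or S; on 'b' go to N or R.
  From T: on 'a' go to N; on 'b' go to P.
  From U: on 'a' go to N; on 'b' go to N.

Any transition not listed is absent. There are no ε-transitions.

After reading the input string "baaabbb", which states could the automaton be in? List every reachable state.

∅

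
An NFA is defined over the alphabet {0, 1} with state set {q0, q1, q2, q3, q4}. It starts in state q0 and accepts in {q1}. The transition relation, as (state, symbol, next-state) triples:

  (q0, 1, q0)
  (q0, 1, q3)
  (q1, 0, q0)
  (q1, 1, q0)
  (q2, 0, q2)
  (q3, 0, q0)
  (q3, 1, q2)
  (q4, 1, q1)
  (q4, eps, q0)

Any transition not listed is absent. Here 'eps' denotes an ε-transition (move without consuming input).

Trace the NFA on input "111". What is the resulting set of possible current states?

{q0, q2, q3}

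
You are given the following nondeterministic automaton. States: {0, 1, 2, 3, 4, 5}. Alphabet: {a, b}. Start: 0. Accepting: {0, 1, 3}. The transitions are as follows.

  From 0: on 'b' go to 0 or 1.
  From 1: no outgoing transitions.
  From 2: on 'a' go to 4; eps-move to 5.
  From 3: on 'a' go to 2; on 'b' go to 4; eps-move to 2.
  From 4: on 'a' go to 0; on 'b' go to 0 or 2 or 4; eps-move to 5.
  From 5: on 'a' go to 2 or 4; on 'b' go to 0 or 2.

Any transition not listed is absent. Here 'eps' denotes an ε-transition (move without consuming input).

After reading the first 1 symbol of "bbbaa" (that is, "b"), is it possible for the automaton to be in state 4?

No

Start in {0}.
Read 'b': {0} → {0, 1}.
State 4 is not in {0, 1}.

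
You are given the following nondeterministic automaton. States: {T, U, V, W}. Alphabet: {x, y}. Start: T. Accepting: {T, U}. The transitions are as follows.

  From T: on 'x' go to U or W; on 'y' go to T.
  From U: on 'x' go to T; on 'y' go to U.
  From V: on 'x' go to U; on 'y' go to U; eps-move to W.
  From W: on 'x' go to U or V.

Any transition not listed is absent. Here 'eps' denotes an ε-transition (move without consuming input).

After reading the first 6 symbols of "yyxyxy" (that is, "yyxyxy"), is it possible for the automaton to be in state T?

Start in {T}.
Read 'y': T→{T}; now {T}.
Read 'y': T→{T}; now {T}.
Read 'x': T→{U, W}; now {U, W}.
Read 'y': U→{U}, W→∅; now {U}.
Read 'x': U→{T}; now {T}.
Read 'y': T→{T}; now {T}.
State T is in {T}.

Yes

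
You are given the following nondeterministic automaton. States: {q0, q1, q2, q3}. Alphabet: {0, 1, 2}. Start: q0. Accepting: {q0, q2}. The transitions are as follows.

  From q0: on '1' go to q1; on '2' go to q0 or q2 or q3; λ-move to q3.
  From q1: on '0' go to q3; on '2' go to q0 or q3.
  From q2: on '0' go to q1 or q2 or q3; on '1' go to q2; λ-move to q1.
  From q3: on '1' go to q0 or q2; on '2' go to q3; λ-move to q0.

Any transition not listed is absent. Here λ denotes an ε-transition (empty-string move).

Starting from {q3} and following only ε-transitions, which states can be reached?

Begin with {q3}.
ε-move q3 → q0; add q0.

{q0, q3}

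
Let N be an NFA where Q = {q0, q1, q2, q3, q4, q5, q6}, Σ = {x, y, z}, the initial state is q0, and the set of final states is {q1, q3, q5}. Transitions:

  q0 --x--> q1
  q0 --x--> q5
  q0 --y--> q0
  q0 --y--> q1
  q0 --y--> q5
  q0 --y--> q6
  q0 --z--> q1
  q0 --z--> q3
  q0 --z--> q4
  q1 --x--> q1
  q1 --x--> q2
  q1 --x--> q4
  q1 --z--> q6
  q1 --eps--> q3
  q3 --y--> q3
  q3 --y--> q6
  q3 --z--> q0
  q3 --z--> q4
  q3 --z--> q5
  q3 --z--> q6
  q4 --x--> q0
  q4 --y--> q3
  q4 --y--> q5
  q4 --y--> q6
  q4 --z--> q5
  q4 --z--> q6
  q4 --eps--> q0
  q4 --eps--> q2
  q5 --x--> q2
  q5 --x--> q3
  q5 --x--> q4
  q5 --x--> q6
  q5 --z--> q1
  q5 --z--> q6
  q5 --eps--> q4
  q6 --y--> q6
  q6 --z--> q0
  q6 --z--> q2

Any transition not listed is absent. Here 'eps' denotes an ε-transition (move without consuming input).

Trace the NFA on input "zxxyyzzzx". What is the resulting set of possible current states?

Start in {q0}.
Read 'z': {q0} → {q0, q1, q2, q3, q4}.
Read 'x': {q0, q1, q2, q3, q4} → {q0, q1, q2, q3, q4, q5}.
Read 'x': {q0, q1, q2, q3, q4, q5} → {q0, q1, q2, q3, q4, q5, q6}.
Read 'y': {q0, q1, q2, q3, q4, q5, q6} → {q0, q1, q2, q3, q4, q5, q6}.
Read 'y': {q0, q1, q2, q3, q4, q5, q6} → {q0, q1, q2, q3, q4, q5, q6}.
Read 'z': {q0, q1, q2, q3, q4, q5, q6} → {q0, q1, q2, q3, q4, q5, q6}.
Read 'z': {q0, q1, q2, q3, q4, q5, q6} → {q0, q1, q2, q3, q4, q5, q6}.
Read 'z': {q0, q1, q2, q3, q4, q5, q6} → {q0, q1, q2, q3, q4, q5, q6}.
Read 'x': {q0, q1, q2, q3, q4, q5, q6} → {q0, q1, q2, q3, q4, q5, q6}.

{q0, q1, q2, q3, q4, q5, q6}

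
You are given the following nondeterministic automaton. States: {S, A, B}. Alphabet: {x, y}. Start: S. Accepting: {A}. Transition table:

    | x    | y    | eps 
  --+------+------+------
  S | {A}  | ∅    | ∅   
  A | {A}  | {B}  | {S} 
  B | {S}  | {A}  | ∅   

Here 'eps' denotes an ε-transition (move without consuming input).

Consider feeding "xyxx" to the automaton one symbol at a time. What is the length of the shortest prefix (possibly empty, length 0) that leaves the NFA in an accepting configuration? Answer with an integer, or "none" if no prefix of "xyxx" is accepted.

Start in {S}.
Read 'x': S→{A}; union {A}; ε-closure = {S, A}.
None of the earlier sets intersect F, but {S, A} does.

1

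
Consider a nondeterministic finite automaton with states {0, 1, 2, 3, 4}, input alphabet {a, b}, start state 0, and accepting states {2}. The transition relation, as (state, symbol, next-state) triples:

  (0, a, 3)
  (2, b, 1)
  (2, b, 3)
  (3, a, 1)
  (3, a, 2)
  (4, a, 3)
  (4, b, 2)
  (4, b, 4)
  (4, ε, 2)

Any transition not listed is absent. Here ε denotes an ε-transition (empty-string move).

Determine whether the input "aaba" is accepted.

Yes

Start in {0}.
Read 'a': 0→{3}; now {3}.
Read 'a': 3→{1, 2}; now {1, 2}.
Read 'b': 1→∅, 2→{1, 3}; now {1, 3}.
Read 'a': 1→∅, 3→{1, 2}; now {1, 2}.
The final set {1, 2} contains the accepting state 2.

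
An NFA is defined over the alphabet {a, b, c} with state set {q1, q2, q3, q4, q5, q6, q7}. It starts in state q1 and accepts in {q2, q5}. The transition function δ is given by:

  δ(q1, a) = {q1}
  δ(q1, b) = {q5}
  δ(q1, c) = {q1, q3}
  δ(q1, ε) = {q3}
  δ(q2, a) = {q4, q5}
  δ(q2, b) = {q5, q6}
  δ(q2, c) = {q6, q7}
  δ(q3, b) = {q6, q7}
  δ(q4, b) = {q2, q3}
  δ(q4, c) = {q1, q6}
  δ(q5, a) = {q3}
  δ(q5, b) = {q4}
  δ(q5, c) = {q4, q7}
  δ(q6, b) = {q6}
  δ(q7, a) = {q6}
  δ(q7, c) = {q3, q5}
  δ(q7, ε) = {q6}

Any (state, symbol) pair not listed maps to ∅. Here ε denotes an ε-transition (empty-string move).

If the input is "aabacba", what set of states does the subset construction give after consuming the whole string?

∅

Start: ε-closure({q1}) = {q1, q3}.
Read 'a': {q1, q3} → {q1, q3}.
Read 'a': {q1, q3} → {q1, q3}.
Read 'b': {q1, q3} → {q5, q6, q7}.
Read 'a': {q5, q6, q7} → {q3, q6}.
Read 'c': {q3, q6} → ∅.
The set is empty and remains empty for the remaining 2 symbols.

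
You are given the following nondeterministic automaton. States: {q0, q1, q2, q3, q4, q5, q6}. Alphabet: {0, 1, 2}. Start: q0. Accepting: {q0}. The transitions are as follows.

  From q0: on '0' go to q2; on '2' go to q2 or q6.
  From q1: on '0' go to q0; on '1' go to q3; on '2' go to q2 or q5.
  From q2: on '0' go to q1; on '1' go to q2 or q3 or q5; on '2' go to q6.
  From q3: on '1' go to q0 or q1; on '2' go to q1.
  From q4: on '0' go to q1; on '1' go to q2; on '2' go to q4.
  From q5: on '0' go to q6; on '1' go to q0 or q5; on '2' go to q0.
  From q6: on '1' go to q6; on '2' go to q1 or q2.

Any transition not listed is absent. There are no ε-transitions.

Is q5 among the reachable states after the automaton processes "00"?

No

Start in {q0}.
Read '0': q0→{q2}; now {q2}.
Read '0': q2→{q1}; now {q1}.
State q5 is not in {q1}.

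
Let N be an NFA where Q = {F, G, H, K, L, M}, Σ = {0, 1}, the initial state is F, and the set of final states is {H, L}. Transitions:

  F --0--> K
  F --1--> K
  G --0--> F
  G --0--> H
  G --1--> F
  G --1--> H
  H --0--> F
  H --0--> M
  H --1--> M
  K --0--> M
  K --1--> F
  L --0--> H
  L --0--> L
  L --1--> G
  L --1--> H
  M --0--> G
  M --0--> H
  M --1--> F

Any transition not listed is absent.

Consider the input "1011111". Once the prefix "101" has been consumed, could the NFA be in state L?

Start in {F}.
Read '1': F→{K}; now {K}.
Read '0': K→{M}; now {M}.
Read '1': M→{F}; now {F}.
State L is not in {F}.

No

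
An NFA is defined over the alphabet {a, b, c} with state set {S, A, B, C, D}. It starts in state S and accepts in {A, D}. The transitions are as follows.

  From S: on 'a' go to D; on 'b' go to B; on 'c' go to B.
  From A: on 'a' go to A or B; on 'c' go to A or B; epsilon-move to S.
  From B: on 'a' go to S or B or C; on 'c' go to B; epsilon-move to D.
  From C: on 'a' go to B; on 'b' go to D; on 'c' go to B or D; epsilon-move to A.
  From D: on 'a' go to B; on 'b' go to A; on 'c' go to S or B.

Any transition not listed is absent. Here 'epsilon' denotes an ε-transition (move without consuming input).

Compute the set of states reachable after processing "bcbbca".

Start in {S}.
Read 'b': S→{B}; union {B}; ε-closure = {B, D}.
Read 'c': B→{B}, D→{S, B}; union {S, B}; ε-closure = {S, B, D}.
Read 'b': S→{B}, B→∅, D→{A}; union {A, B}; ε-closure = {S, A, B, D}.
Read 'b': S→{B}, A→∅, B→∅, D→{A}; union {A, B}; ε-closure = {S, A, B, D}.
Read 'c': S→{B}, A→{A, B}, B→{B}, D→{S, B}; union {S, A, B}; ε-closure = {S, A, B, D}.
Read 'a': S→{D}, A→{A, B}, B→{S, B, C}, D→{B}; now {S, A, B, C, D}.

{S, A, B, C, D}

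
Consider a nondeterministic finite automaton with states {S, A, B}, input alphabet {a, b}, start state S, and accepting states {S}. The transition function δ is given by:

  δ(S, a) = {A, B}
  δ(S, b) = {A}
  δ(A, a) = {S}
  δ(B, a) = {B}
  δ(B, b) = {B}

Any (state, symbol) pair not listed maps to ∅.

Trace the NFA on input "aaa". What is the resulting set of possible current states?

Start in {S}.
Read 'a': S→{A, B}; now {A, B}.
Read 'a': A→{S}, B→{B}; now {S, B}.
Read 'a': S→{A, B}, B→{B}; now {A, B}.

{A, B}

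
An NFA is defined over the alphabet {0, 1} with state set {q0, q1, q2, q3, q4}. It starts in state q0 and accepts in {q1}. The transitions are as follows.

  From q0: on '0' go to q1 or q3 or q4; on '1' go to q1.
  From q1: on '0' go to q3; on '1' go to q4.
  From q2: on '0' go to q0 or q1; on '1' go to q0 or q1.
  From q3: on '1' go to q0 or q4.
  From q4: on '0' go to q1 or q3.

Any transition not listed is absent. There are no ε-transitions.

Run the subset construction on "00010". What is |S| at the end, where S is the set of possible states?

Start in {q0}.
Read '0': q0→{q1, q3, q4}; now {q1, q3, q4}.
Read '0': q1→{q3}, q3→∅, q4→{q1, q3}; now {q1, q3}.
Read '0': q1→{q3}, q3→∅; now {q3}.
Read '1': q3→{q0, q4}; now {q0, q4}.
Read '0': q0→{q1, q3, q4}, q4→{q1, q3}; now {q1, q3, q4}.
That set has 3 states.

3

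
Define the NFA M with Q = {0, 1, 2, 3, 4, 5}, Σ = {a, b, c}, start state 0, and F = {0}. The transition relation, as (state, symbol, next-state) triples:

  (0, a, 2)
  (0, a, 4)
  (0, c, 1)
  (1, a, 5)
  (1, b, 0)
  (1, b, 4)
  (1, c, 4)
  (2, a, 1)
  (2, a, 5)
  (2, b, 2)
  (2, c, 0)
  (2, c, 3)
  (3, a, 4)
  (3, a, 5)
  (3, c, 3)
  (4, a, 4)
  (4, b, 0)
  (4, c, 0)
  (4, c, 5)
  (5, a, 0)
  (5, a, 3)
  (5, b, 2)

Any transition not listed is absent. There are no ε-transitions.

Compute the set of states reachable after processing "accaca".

{0, 2, 3, 4}

Start in {0}.
Read 'a': 0→{2, 4}; now {2, 4}.
Read 'c': 2→{0, 3}, 4→{0, 5}; now {0, 3, 5}.
Read 'c': 0→{1}, 3→{3}, 5→∅; now {1, 3}.
Read 'a': 1→{5}, 3→{4, 5}; now {4, 5}.
Read 'c': 4→{0, 5}, 5→∅; now {0, 5}.
Read 'a': 0→{2, 4}, 5→{0, 3}; now {0, 2, 3, 4}.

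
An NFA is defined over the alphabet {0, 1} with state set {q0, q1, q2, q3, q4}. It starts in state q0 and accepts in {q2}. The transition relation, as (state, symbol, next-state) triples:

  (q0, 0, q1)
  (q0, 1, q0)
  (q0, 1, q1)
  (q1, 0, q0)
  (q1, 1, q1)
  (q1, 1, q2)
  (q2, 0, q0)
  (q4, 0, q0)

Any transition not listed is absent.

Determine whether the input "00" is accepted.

Start in {q0}.
Read '0': {q0} → {q1}.
Read '0': {q1} → {q0}.
The final set {q0} contains no accepting state.

No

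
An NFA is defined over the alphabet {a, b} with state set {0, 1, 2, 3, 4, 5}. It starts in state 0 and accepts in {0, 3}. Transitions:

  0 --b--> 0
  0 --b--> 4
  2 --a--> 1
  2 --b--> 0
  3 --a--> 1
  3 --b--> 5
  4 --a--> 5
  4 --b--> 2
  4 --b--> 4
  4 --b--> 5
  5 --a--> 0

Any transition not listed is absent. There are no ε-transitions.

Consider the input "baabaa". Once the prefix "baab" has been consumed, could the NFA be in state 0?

Start in {0}.
Read 'b': 0→{0, 4}; now {0, 4}.
Read 'a': 0→∅, 4→{5}; now {5}.
Read 'a': 5→{0}; now {0}.
Read 'b': 0→{0, 4}; now {0, 4}.
State 0 is in {0, 4}.

Yes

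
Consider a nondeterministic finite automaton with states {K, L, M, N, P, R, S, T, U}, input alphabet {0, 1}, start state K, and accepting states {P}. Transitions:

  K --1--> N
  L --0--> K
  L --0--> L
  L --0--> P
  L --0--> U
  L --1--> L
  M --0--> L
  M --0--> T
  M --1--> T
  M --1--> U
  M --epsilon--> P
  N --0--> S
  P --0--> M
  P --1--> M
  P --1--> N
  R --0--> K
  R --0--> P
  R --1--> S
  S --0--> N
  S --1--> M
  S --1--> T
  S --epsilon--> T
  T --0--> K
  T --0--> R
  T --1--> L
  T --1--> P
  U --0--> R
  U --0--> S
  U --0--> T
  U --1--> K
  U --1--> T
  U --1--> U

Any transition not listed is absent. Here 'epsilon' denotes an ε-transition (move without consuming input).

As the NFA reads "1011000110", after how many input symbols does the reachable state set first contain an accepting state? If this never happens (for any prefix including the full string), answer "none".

Start in {K}.
Read '1': K→{N}; now {N}.
Read '0': N→{S}; union {S}; ε-closure = {S, T}.
Read '1': S→{M, T}, T→{L, P}; now {L, M, P, T}.
None of the earlier sets intersect F, but {L, M, P, T} does.

3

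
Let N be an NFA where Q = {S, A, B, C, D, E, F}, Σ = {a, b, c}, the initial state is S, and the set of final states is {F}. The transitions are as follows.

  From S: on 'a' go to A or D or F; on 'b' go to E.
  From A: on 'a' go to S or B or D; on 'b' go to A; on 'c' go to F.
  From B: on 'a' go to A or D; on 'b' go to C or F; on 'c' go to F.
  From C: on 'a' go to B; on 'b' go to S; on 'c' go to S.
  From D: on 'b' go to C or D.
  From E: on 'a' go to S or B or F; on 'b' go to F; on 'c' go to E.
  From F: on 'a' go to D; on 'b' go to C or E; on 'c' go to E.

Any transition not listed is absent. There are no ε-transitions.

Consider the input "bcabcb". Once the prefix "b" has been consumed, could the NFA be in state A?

No

Start in {S}.
Read 'b': S→{E}; now {E}.
State A is not in {E}.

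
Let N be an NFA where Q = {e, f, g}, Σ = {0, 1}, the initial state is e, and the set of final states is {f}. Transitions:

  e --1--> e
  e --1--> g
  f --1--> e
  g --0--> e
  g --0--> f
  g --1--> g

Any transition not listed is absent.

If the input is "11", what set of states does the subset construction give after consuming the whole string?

Start in {e}.
Read '1': e→{e, g}; now {e, g}.
Read '1': e→{e, g}, g→{g}; now {e, g}.

{e, g}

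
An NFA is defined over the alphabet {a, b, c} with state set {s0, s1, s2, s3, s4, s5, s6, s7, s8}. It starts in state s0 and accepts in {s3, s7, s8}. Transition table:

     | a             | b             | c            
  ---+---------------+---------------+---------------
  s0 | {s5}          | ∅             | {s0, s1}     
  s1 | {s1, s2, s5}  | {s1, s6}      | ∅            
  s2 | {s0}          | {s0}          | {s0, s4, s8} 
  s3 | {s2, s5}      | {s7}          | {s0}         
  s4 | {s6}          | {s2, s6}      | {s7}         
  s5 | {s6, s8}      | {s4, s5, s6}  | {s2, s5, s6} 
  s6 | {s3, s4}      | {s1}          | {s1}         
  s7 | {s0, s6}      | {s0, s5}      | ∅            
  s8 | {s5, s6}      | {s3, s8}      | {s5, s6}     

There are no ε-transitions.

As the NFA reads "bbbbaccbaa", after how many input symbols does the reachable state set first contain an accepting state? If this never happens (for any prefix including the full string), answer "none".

Start in {s0}.
Read 'b': {s0} → ∅.
The set is empty and remains empty for the remaining 9 symbols.
No reachable set along the way intersects F.

none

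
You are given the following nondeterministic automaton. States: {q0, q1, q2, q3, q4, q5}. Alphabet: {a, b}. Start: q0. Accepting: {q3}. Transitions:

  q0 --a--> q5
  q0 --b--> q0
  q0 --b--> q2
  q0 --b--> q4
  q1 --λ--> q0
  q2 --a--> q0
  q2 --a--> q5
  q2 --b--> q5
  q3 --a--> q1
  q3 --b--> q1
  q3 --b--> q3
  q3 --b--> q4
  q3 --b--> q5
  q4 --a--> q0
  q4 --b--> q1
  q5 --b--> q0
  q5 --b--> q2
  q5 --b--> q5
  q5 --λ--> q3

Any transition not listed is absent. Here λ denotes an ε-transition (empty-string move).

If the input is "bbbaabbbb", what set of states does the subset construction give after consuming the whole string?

Start in {q0}.
Read 'b': {q0} → {q0, q2, q4}.
Read 'b': {q0, q2, q4} → {q0, q1, q2, q3, q4, q5}.
Read 'b': {q0, q1, q2, q3, q4, q5} → {q0, q1, q2, q3, q4, q5}.
Read 'a': {q0, q1, q2, q3, q4, q5} → {q0, q1, q3, q5}.
Read 'a': {q0, q1, q3, q5} → {q0, q1, q3, q5}.
Read 'b': {q0, q1, q3, q5} → {q0, q1, q2, q3, q4, q5}.
Read 'b': {q0, q1, q2, q3, q4, q5} → {q0, q1, q2, q3, q4, q5}.
Read 'b': {q0, q1, q2, q3, q4, q5} → {q0, q1, q2, q3, q4, q5}.
Read 'b': {q0, q1, q2, q3, q4, q5} → {q0, q1, q2, q3, q4, q5}.

{q0, q1, q2, q3, q4, q5}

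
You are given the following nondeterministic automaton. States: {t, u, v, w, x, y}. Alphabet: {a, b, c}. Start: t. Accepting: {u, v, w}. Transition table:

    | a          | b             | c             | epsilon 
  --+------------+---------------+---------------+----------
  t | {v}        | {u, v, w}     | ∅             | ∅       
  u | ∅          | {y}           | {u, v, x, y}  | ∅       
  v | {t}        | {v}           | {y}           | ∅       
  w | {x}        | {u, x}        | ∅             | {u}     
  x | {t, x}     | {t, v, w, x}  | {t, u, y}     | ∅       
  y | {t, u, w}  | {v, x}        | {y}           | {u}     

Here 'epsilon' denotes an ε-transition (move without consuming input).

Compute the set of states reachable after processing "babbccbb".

{t, u, v, w, x, y}

Start in {t}.
Read 'b': t→{u, v, w}; now {u, v, w}.
Read 'a': u→∅, v→{t}, w→{x}; now {t, x}.
Read 'b': t→{u, v, w}, x→{t, v, w, x}; now {t, u, v, w, x}.
Read 'b': t→{u, v, w}, u→{y}, v→{v}, w→{u, x}, x→{t, v, w, x}; now {t, u, v, w, x, y}.
Read 'c': t→∅, u→{u, v, x, y}, v→{y}, w→∅, x→{t, u, y}, y→{y}; now {t, u, v, x, y}.
Read 'c': t→∅, u→{u, v, x, y}, v→{y}, x→{t, u, y}, y→{y}; now {t, u, v, x, y}.
Read 'b': t→{u, v, w}, u→{y}, v→{v}, x→{t, v, w, x}, y→{v, x}; now {t, u, v, w, x, y}.
Read 'b': t→{u, v, w}, u→{y}, v→{v}, w→{u, x}, x→{t, v, w, x}, y→{v, x}; now {t, u, v, w, x, y}.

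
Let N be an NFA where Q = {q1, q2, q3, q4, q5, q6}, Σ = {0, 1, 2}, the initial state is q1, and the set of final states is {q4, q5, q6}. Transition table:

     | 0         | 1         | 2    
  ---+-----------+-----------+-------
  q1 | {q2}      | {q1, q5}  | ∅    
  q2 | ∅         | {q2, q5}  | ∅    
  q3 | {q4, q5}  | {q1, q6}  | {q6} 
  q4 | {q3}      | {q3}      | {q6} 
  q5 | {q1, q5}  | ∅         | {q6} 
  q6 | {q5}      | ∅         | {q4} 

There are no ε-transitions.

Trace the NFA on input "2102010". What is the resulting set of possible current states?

Start in {q1}.
Read '2': q1→∅; now ∅.
The set is empty and remains empty for the remaining 6 symbols.

∅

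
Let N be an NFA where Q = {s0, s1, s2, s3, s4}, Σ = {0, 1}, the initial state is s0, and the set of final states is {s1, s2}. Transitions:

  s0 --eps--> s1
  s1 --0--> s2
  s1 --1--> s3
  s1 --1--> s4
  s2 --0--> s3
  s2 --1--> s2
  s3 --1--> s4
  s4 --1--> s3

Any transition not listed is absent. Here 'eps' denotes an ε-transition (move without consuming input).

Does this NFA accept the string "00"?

Start: ε-closure({s0}) = {s0, s1}.
Read '0': s0→∅, s1→{s2}; now {s2}.
Read '0': s2→{s3}; now {s3}.
The final set {s3} contains no accepting state.

No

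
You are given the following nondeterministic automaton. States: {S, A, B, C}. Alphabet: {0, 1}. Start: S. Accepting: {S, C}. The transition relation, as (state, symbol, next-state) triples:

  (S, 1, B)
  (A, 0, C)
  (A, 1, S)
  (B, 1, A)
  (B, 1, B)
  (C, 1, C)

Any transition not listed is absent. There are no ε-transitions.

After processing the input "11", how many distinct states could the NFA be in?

Start in {S}.
Read '1': {S} → {B}.
Read '1': {B} → {A, B}.
That set has 2 states.

2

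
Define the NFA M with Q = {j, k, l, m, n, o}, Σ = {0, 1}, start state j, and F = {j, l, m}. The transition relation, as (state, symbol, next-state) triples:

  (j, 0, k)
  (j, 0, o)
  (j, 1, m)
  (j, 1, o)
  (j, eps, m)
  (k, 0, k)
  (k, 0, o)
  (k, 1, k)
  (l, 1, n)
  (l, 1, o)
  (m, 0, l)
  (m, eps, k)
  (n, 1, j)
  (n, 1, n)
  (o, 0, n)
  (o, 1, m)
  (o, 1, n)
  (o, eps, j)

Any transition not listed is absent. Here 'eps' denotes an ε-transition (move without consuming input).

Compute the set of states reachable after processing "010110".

{j, k, l, m, n, o}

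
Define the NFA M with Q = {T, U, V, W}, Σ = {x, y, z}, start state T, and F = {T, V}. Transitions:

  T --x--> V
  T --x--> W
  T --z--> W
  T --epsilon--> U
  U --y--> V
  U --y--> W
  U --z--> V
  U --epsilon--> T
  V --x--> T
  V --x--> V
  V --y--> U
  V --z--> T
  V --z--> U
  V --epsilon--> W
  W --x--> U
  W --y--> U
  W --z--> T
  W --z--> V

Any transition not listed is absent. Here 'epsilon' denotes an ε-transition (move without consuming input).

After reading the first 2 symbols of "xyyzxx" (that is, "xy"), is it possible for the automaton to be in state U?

Start: ε-closure({T}) = {T, U}.
Read 'x': {T, U} → {V, W}.
Read 'y': {V, W} → {T, U}.
State U is in {T, U}.

Yes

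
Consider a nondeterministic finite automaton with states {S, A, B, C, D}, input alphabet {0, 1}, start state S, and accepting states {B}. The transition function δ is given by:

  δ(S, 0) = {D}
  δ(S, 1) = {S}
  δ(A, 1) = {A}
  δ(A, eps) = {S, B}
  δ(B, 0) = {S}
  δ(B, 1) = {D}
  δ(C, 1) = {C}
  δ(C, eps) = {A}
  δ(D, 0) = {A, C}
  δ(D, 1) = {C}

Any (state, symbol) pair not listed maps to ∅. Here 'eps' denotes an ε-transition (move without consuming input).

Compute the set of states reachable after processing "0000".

{S, A, B, C, D}

Start in {S}.
Read '0': S→{D}; now {D}.
Read '0': D→{A, C}; union {A, C}; ε-closure = {S, A, B, C}.
Read '0': S→{D}, A→∅, B→{S}, C→∅; now {S, D}.
Read '0': S→{D}, D→{A, C}; union {A, C, D}; ε-closure = {S, A, B, C, D}.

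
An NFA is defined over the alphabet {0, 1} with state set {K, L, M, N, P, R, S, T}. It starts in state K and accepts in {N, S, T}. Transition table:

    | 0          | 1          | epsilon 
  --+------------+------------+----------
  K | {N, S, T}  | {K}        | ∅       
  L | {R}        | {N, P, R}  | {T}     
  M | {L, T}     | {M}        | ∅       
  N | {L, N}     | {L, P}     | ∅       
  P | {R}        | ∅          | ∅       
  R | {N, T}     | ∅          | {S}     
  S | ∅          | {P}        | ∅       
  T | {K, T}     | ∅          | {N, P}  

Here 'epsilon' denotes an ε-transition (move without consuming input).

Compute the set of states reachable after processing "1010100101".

Start in {K}.
Read '1': K→{K}; now {K}.
Read '0': K→{N, S, T}; union {N, S, T}; ε-closure = {N, P, S, T}.
Read '1': N→{L, P}, P→∅, S→{P}, T→∅; union {L, P}; ε-closure = {L, N, P, T}.
Read '0': L→{R}, N→{L, N}, P→{R}, T→{K, T}; union {K, L, N, R, T}; ε-closure = {K, L, N, P, R, S, T}.
Read '1': K→{K}, L→{N, P, R}, N→{L, P}, P→∅, R→∅, S→{P}, T→∅; union {K, L, N, P, R}; ε-closure = {K, L, N, P, R, S, T}.
Read '0': K→{N, S, T}, L→{R}, N→{L, N}, P→{R}, R→{N, T}, S→∅, T→{K, T}; union {K, L, N, R, S, T}; ε-closure = {K, L, N, P, R, S, T}.
Read '0': K→{N, S, T}, L→{R}, N→{L, N}, P→{R}, R→{N, T}, S→∅, T→{K, T}; union {K, L, N, R, S, T}; ε-closure = {K, L, N, P, R, S, T}.
Read '1': K→{K}, L→{N, P, R}, N→{L, P}, P→∅, R→∅, S→{P}, T→∅; union {K, L, N, P, R}; ε-closure = {K, L, N, P, R, S, T}.
Read '0': K→{N, S, T}, L→{R}, N→{L, N}, P→{R}, R→{N, T}, S→∅, T→{K, T}; union {K, L, N, R, S, T}; ε-closure = {K, L, N, P, R, S, T}.
Read '1': K→{K}, L→{N, P, R}, N→{L, P}, P→∅, R→∅, S→{P}, T→∅; union {K, L, N, P, R}; ε-closure = {K, L, N, P, R, S, T}.

{K, L, N, P, R, S, T}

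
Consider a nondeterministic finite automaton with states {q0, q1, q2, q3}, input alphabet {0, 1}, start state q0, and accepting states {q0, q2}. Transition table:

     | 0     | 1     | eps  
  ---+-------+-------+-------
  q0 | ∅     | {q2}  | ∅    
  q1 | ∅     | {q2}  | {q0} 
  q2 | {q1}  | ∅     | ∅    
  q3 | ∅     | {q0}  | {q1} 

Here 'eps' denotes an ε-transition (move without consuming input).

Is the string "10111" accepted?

Start in {q0}.
Read '1': {q0} → {q2}.
Read '0': {q2} → {q0, q1}.
Read '1': {q0, q1} → {q2}.
Read '1': {q2} → ∅.
The set is empty and remains empty for the remaining 1 symbol.
The final set ∅ contains no accepting state.

No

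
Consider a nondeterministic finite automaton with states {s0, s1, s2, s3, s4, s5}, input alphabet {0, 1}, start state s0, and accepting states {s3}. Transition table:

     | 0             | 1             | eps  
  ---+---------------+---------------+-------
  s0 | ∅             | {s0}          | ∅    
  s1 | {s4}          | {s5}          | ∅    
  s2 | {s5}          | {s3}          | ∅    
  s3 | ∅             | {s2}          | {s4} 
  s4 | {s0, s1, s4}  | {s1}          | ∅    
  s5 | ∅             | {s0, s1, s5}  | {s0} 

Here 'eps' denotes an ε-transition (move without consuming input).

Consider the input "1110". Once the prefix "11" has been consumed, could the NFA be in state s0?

Start in {s0}.
Read '1': s0→{s0}; now {s0}.
Read '1': s0→{s0}; now {s0}.
State s0 is in {s0}.

Yes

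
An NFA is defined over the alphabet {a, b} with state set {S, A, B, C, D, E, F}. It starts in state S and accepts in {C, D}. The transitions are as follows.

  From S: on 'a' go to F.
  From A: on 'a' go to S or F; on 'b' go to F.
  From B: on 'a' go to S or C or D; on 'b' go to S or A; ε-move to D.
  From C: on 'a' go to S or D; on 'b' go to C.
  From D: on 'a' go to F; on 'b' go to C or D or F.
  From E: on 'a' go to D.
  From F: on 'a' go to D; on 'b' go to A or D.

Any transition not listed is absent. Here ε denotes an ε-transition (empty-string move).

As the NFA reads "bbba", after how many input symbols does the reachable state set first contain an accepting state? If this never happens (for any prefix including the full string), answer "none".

Start in {S}.
Read 'b': {S} → ∅.
The set is empty and remains empty for the remaining 3 symbols.
No reachable set along the way intersects F.

none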